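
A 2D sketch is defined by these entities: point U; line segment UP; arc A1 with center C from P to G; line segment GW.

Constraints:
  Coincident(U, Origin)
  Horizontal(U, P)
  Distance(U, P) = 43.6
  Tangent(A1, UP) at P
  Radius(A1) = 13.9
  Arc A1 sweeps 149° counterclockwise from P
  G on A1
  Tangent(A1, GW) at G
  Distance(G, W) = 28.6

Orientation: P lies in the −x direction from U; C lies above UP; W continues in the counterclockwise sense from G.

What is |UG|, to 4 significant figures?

44.66

U is at the origin; U and P share the same y with |UP| = 43.6 and P on the −x side, so P = (-43.60, 0.000). A1 meets UP tangentially, so CP is at right angles to UP, so C = P + (0, 13.9) = (-43.60, 13.90). On A1, P sits at bearing -90° from C; a 149° counterclockwise sweep puts G at bearing 59°, so G = C + 13.9·(cos 59°, sin 59°) = (-36.44, 25.81). Then |UG| = |G − U| = 44.66.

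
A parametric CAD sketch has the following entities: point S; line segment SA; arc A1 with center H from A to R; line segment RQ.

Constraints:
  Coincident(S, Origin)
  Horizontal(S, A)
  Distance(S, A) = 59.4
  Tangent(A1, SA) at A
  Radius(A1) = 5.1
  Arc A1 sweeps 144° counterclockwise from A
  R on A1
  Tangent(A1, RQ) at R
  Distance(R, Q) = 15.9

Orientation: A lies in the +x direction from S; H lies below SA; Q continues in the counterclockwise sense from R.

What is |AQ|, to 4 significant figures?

21.03

S is at the origin; SA is horizontal with |SA| = 59.4 and A on the +x side, so A = (59.40, 0.000). A1 meets SA tangentially, so HA is at right angles to SA, so H = A + (0, -5.1) = (59.40, -5.100). On A1, A sits at bearing 90° from H; a 144° counterclockwise sweep puts R at bearing 234°, so R = H + 5.1·(cos 234°, sin 234°) = (56.40, -9.226). A1 meets RQ tangentially, so HR is at right angles to RQ, so RQ runs along (−sin 234°, cos 234°); with |RQ| = 15.9, Q = (69.27, -18.57). Then |AQ| = |Q − A| = 21.03.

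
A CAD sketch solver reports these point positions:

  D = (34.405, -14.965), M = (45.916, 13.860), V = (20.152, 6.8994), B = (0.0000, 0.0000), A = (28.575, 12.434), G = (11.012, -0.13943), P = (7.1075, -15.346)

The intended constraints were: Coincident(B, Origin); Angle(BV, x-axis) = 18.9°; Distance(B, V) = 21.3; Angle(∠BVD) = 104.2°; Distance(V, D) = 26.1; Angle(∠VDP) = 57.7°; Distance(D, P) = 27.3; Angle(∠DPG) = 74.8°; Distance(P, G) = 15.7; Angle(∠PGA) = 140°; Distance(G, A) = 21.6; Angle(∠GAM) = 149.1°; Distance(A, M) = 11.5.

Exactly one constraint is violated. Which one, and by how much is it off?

Distance(A, M) = 11.5 — off by 5.90.

B = (0.00, 0.00) ✓; BV at 18.90° ✓; |BV| = 21.30 ✓; ∠BVD = 104.2° ✓; |VD| = 26.10 ✓; ∠VDP = 57.70° ✓; |DP| = 27.30 ✓; ∠DPG = 74.80° ✓; |PG| = 15.70 ✓; ∠PGA = 140.0° ✓; |GA| = 21.60 ✓; ∠GAM = 149.1° ✓; |AM| = 17.40 ✗.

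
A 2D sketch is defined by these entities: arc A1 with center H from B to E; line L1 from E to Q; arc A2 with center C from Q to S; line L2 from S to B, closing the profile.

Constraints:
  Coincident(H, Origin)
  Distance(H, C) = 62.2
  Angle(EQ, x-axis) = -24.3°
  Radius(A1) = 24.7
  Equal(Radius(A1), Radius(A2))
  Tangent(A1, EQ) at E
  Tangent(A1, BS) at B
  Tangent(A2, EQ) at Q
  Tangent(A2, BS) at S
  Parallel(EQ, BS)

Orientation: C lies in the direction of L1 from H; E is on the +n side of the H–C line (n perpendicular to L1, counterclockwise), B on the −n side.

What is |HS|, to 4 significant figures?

66.92

The slot axis is L1's direction at -24.3°, so u = (cos -24.3°, sin -24.3°) = (0.9114, -0.4115) and n = (−sin -24.3°, cos -24.3°) = (0.4115, 0.9114). H is at the origin and C lies 62.2 along u from H, so C = 62.2·u = (56.69, -25.60). Tangency of A1 to both parallel lines with radius 24.7 puts E and B at H ± 24.7·n: E = (10.16, 22.51), B = (-10.16, -22.51). Equal radii place Q and S the same way about C: Q = C + 24.7·n = (66.85, -3.085), S = C − 24.7·n = (46.52, -48.11). Then |HS| = |S − H| = 66.92.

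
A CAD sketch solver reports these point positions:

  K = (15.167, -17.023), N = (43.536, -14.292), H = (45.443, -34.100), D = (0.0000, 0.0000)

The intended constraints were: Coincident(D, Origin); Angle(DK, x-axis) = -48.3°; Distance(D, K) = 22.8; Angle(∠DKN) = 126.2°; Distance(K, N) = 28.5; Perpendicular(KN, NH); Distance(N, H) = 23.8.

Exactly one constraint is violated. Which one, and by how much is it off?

Distance(N, H) = 23.8 — off by 3.90.

D = (0.00, 0.00) ✓; DK at -48.30° ✓; |DK| = 22.80 ✓; ∠DKN = 126.2° ✓; |KN| = 28.50 ✓; ∠(KN, NH) = 90.00° ✓; |NH| = 19.90 ✗.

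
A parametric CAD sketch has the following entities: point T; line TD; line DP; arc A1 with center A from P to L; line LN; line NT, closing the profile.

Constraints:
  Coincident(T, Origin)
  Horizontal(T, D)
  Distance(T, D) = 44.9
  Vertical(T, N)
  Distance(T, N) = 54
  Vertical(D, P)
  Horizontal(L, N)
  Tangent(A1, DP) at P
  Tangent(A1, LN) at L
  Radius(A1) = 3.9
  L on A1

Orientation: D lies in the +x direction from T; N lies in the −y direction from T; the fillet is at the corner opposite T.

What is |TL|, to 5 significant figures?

67.801

The virtual corner opposite T is at (44.900, -54.000). The tangent condition forces AP to be normal to DP and since A1 is tangent to LN there, AL ⟂ LN, with radius 3.9, so the center A sits 3.9 in from both sides at A = (41.000, -50.100). That places the tangent points at P = (44.900, -50.100) on DP and L = (41.000, -54.000) on LN. Then |TL| = |L − T| = 67.801.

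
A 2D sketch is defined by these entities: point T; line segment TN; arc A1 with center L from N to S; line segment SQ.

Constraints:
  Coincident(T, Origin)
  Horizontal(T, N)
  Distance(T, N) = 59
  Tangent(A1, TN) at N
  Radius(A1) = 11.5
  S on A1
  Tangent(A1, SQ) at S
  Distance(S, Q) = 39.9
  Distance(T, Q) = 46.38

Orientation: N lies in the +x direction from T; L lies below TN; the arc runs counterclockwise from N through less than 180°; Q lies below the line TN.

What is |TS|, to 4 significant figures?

49.78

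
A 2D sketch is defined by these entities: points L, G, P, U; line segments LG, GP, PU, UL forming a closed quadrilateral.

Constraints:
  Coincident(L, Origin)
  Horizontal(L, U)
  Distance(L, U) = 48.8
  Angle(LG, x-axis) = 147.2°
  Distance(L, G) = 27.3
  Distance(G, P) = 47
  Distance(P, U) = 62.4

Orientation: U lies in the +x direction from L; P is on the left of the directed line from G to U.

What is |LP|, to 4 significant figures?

49.57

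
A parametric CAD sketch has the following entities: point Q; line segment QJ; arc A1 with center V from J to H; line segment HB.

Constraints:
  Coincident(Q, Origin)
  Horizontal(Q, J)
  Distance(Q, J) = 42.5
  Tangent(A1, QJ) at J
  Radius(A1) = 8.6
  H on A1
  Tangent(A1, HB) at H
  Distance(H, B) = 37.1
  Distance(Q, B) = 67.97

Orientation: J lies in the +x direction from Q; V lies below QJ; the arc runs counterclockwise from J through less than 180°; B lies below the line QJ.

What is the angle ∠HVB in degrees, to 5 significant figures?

76.949°

Q is at the origin; Q and J share the same y with |QJ| = 42.5 and J on the +x side, so J = (42.500, 0.0000). Tangency of A1 to QJ means the radius VJ is perpendicular to QJ, so V = J + (0, -8.6) = (42.500, -8.6000). Since VH ⟂ HB (tangency), |VB| = √(8.6² + 37.1²) = 38.084 regardless of where H sits on A1. So B lies on both circle(Q, 67.97) and circle(V, 38.084); the below-QJ intersection is B = (50.118, -45.914). H is the foot of the tangent from B: H = (34.680, -12.179).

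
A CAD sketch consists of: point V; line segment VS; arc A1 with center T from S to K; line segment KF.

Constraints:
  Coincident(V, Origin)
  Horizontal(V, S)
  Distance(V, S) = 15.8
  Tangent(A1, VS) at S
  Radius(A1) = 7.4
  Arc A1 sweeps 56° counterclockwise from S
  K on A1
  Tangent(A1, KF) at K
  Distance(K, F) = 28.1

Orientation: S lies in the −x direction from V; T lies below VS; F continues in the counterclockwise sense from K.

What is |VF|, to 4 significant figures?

46.07

V is at the origin; V and S share the same y with |VS| = 15.8 and S on the −x side, so S = (-15.80, 0.000). The tangent condition forces TS to be normal to VS, so T = S + (0, -7.4) = (-15.80, -7.400). On A1, S sits at bearing 90° from T; a 56° counterclockwise sweep puts K at bearing 146°, so K = T + 7.4·(cos 146°, sin 146°) = (-21.93, -3.262). Since A1 is tangent to KF there, TK ⟂ KF, so KF runs along (−sin 146°, cos 146°); with |KF| = 28.1, F = (-37.65, -26.56). Then |VF| = |F − V| = 46.07.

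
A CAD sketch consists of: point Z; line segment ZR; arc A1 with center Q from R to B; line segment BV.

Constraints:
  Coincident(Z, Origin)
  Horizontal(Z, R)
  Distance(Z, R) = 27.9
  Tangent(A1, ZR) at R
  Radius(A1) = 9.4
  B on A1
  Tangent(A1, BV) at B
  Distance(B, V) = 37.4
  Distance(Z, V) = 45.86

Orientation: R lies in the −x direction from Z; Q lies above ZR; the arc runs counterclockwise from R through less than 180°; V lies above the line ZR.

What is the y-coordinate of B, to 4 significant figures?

7.630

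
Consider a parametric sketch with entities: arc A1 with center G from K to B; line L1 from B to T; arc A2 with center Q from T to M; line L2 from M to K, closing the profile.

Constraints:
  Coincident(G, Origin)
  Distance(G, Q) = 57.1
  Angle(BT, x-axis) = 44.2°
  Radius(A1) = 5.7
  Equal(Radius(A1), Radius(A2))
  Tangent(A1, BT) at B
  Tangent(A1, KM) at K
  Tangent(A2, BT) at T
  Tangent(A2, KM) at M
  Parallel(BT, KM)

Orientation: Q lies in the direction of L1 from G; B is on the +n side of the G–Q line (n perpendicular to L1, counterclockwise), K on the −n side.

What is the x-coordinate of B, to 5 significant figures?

-3.9738

The slot axis is L1's direction at 44.2°, so u = (cos 44.2°, sin 44.2°) = (0.71691, 0.69717) and n = (−sin 44.2°, cos 44.2°) = (-0.69717, 0.71691). G is at the origin and Q lies 57.1 along u from G, so Q = 57.1·u = (40.936, 39.808). Tangency of A1 to both parallel lines with radius 5.7 puts B and K at G ± 5.7·n: B = (-3.9738, 4.0864), K = (3.9738, -4.0864). So B.x = -3.9738.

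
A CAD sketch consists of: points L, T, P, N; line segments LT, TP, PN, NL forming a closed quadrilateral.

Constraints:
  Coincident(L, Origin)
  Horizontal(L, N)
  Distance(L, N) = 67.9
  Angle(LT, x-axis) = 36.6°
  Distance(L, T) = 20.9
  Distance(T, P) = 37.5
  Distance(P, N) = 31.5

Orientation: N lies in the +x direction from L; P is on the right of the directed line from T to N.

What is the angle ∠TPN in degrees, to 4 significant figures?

99.01°

Checks: |TP| = 37.50 ✓; |PN| = 31.50 ✓.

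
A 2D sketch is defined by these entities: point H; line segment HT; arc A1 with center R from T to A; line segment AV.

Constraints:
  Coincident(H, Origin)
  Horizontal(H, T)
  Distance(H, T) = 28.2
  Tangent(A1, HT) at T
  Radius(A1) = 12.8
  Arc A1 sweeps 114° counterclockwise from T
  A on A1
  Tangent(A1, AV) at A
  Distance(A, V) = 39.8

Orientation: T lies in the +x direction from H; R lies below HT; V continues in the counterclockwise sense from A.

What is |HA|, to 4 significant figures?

24.43

H is at the origin; H and T share the same y with |HT| = 28.2 and T on the +x side, so T = (28.20, 0.000). A1 meets HT tangentially, so RT is at right angles to HT, so R = T + (0, -12.8) = (28.20, -12.80). On A1, T sits at bearing 90° from R; a 114° counterclockwise sweep puts A at bearing 204°, so A = R + 12.8·(cos 204°, sin 204°) = (16.51, -18.01). Then |HA| = |A − H| = 24.43.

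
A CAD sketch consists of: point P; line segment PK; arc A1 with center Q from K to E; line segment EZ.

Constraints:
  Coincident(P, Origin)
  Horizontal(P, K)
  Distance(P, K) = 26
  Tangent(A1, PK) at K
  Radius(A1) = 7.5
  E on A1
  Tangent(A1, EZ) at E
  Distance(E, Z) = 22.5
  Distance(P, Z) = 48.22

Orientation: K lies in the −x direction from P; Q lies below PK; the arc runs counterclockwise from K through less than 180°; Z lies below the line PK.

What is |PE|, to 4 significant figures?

33.48

Checks: |QE| = 7.500 ✓; ∠(QE, EZ) = 90.00° ✓; |EZ| = 22.50 ✓; |PZ| = 48.22 ✓.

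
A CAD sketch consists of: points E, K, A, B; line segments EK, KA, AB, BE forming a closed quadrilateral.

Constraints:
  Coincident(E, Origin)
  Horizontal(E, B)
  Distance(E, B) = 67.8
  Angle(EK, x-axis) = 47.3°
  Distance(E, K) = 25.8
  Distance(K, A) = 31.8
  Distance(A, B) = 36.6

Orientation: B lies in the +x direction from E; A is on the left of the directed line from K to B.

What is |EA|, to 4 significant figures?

56.09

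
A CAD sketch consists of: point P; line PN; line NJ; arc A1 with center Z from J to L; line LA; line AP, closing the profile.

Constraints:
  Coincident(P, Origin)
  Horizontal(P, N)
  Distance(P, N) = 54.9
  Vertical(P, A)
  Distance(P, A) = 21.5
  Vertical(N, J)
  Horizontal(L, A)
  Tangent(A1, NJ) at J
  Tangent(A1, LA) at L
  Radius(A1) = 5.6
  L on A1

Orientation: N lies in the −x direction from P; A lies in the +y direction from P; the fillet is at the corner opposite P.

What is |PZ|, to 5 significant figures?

51.801

P is at the origin; P and N share the same y with |PN| = 54.9 and N on the −x side, so N = (-54.900, 0.0000). PA is vertical with |PA| = 21.5 and A on the +y side, so A = (0.0000, 21.500). The virtual corner opposite P is at (-54.900, 21.500). A1 meets NJ tangentially, so ZJ is at right angles to NJ and tangency of A1 to LA means the radius ZL is perpendicular to LA, with radius 5.6, so the center Z sits 5.6 in from both sides at Z = (-49.300, 15.900). Then |PZ| = |Z − P| = 51.801.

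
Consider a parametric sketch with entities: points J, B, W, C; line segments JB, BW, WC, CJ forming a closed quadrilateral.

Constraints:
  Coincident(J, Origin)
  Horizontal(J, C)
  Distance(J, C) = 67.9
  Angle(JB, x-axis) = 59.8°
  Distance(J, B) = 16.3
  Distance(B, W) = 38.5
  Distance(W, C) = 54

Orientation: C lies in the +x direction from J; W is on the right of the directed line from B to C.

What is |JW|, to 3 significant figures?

29.7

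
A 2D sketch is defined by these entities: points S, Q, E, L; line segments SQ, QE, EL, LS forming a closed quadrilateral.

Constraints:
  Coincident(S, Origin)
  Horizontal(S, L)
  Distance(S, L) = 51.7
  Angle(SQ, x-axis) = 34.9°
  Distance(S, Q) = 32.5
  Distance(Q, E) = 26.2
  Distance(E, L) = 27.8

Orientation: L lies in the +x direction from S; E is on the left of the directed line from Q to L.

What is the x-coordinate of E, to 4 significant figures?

51.19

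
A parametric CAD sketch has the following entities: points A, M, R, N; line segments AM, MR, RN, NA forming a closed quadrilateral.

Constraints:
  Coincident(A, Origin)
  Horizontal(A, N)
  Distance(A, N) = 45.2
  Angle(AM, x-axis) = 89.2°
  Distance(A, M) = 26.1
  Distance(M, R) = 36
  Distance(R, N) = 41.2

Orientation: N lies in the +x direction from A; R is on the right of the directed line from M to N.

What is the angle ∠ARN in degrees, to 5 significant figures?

104.70°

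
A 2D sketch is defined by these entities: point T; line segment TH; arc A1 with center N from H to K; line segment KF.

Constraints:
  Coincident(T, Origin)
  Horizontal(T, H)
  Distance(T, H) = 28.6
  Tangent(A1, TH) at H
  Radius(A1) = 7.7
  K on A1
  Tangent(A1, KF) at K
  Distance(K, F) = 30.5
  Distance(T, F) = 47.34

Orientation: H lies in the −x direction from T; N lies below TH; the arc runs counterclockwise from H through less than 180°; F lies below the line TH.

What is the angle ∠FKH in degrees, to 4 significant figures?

126.2°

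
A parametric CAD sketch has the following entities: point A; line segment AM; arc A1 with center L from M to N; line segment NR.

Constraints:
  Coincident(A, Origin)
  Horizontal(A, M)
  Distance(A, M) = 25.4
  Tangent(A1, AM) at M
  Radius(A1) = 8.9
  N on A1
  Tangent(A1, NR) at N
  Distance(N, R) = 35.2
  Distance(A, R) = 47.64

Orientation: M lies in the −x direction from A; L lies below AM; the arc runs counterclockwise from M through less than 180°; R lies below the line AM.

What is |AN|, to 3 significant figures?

35.8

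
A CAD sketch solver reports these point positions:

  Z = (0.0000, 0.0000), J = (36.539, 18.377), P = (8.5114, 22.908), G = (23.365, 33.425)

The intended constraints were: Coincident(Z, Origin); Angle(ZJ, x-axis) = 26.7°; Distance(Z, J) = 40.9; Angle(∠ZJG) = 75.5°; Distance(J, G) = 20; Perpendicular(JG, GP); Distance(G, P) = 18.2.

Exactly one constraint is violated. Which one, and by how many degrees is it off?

Perpendicular(JG, GP) — off by 5.90°.

Z = (0.00, 0.00) ✓; ZJ at 26.70° ✓; |ZJ| = 40.90 ✓; ∠ZJG = 75.50° ✓; |JG| = 20.00 ✓; ∠(JG, GP) = 84.10° ✗; |GP| = 18.20 ✓.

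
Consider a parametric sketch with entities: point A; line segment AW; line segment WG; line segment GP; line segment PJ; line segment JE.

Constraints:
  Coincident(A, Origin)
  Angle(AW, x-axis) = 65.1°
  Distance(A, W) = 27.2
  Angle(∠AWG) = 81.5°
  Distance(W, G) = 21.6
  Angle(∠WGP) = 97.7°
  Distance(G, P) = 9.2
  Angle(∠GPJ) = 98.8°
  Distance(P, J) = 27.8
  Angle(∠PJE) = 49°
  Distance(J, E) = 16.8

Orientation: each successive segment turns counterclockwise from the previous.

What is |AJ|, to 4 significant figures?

12.62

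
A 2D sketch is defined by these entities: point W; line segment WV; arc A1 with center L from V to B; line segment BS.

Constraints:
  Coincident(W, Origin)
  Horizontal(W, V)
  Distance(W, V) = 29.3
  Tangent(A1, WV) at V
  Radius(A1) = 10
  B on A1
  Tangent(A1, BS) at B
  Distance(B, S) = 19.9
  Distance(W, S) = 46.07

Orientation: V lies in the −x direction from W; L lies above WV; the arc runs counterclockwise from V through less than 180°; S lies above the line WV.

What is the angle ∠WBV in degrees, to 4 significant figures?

79.69°

Checks: |LB| = 10.00 ✓; ∠(LB, BS) = 90.00° ✓; |BS| = 19.90 ✓; |WS| = 46.07 ✓.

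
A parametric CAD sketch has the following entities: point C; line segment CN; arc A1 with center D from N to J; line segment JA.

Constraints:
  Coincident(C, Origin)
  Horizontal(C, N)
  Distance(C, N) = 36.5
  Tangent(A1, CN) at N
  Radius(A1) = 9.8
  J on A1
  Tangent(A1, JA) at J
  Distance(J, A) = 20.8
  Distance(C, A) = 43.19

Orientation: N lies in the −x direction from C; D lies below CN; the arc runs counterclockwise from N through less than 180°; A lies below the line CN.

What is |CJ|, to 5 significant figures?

46.657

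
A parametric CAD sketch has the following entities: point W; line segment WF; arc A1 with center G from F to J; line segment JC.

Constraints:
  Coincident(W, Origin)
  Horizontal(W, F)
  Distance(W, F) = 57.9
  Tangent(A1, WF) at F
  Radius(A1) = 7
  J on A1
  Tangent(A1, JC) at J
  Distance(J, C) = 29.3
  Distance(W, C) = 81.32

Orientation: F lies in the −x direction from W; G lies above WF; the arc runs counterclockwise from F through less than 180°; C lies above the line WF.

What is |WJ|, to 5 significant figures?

54.546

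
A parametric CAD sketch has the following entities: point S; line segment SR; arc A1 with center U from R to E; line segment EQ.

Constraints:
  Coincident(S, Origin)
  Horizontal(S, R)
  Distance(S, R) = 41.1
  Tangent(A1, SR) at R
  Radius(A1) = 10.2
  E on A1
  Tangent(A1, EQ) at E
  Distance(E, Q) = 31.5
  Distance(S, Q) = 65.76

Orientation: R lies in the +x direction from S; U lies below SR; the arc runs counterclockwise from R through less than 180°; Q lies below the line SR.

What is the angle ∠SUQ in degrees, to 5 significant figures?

120.78°

Checks: |UE| = 10.20 ✓; ∠(UE, EQ) = 90.00° ✓; |EQ| = 31.50 ✓; |SQ| = 65.76 ✓.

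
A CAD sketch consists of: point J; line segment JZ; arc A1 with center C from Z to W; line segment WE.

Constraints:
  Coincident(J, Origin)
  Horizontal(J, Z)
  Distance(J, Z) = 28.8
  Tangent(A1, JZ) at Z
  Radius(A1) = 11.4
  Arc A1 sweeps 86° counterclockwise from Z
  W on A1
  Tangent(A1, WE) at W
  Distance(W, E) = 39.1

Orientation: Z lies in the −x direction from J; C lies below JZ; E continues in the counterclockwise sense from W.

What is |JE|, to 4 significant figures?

65.59

On A1, Z sits at bearing 90° from C; an 86° counterclockwise sweep puts W at bearing 176°, so W = C + 11.4·(cos 176°, sin 176°) = (-40.17, -10.60). Tangency of A1 to WE means the radius CW is perpendicular to WE, so WE runs along (−sin 176°, cos 176°); with |WE| = 39.1, E = (-42.90, -49.61). Then |JE| = |E − J| = 65.59.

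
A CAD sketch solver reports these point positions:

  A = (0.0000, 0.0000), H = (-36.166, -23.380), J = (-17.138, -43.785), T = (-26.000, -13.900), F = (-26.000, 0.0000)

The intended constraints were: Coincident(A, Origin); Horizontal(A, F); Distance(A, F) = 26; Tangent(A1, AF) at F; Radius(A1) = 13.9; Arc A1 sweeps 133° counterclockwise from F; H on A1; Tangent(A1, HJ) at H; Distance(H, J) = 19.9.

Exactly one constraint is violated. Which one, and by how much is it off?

Distance(H, J) = 19.9 — off by 8.00.

A = (0.00, 0.00) ✓; A.y = 0.00, F.y = 0.00 ✓; |AF| = 26.00 ✓; ∠(TF, FA) = 90.00° ✓; |TF| = 13.90 ✓; bearing(T→H) − bearing(T→F) = 133.0° ✓; |TH| = 13.90 ✓; ∠(TH, HJ) = 90.00° ✓; |HJ| = 27.90 ✗.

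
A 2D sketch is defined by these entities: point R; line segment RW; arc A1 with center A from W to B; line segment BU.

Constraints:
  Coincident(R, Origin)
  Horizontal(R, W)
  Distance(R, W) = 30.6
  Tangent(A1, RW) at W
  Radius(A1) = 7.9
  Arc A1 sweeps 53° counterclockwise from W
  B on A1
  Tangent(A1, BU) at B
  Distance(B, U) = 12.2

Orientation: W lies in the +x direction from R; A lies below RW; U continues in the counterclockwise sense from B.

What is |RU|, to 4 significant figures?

21.29

R is at the origin; R and W share the same y with |RW| = 30.6 and W on the +x side, so W = (30.60, 0.000). Tangency of A1 to RW means the radius AW is perpendicular to RW, so A = W + (0, -7.9) = (30.60, -7.900). On A1, W sits at bearing 90° from A; a 53° counterclockwise sweep puts B at bearing 143°, so B = A + 7.9·(cos 143°, sin 143°) = (24.29, -3.146). A1 meets BU tangentially, so AB is at right angles to BU, so BU runs along (−sin 143°, cos 143°); with |BU| = 12.2, U = (16.95, -12.89). Then |RU| = |U − R| = 21.29.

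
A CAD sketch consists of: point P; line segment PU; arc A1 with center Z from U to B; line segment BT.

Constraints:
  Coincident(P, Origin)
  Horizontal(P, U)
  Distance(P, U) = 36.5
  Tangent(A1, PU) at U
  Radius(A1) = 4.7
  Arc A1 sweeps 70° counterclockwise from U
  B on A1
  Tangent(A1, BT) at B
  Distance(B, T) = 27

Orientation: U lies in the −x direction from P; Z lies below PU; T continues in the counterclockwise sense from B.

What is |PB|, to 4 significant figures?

41.03

The tangent condition forces ZU to be normal to PU, so Z = U + (0, -4.7) = (-36.50, -4.700). On A1, U sits at bearing 90° from Z; a 70° counterclockwise sweep puts B at bearing 160°, so B = Z + 4.7·(cos 160°, sin 160°) = (-40.92, -3.093). Then |PB| = |B − P| = 41.03.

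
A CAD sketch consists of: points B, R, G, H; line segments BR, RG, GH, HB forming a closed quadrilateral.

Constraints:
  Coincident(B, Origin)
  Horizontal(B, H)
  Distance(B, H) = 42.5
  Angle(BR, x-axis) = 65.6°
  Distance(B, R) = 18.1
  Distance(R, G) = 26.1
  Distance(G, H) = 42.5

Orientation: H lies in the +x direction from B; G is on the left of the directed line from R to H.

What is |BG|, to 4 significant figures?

43.99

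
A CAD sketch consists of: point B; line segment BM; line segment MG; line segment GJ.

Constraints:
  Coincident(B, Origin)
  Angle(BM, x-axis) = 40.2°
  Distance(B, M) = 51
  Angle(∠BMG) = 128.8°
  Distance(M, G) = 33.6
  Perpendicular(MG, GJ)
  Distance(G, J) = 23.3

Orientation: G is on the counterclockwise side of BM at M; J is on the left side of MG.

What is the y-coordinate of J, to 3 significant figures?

65.9

∠BMG = 128.8°, so MG runs at 40.2° + (180° − 128.8°) = 91.4° from the x-axis; with |MG| = 33.6, G = M + 33.6·(cos 91.4°, sin 91.4°) = (38.1, 66.5). The perpendicularity gives GJ at right angles to MG; with |GJ| = 23.3 on the left of MG, J = G + 23.3·(-1.00, -0.0244) = (14.8, 65.9). So J.y = 65.9.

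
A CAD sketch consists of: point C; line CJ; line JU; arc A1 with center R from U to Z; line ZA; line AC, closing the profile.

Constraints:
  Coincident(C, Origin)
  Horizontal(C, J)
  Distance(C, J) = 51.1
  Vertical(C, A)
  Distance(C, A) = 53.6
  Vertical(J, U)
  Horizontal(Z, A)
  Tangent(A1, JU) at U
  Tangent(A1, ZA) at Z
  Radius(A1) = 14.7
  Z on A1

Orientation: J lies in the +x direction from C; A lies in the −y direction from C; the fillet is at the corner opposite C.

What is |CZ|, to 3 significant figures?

64.8

C is at the origin; CJ is horizontal with |CJ| = 51.1 and J on the +x side, so J = (51.1, 0.00). C and A share the same x with |CA| = 53.6 and A on the −y side, so A = (0.00, -53.6). The virtual corner opposite C is at (51.1, -53.6). A1 meets JU tangentially, so RU is at right angles to JU and A1 meets ZA tangentially, so RZ is at right angles to ZA, with radius 14.7, so the center R sits 14.7 in from both sides at R = (36.4, -38.9). That places the tangent points at U = (51.1, -38.9) on JU and Z = (36.4, -53.6) on ZA. Then |CZ| = |Z − C| = 64.8.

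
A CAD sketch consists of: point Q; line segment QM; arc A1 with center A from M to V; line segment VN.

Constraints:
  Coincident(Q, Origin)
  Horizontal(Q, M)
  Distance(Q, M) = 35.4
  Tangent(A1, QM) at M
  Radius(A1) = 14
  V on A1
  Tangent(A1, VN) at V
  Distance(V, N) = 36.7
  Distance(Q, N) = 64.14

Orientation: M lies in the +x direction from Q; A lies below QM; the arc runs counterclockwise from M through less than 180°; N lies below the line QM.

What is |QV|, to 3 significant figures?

29.4

Q is at the origin; Q and M share the same y with |QM| = 35.4 and M on the +x side, so M = (35.4, 0.00). Since A1 is tangent to QM there, AM ⟂ QM, so A = M + (0, -14) = (35.4, -14.0). Since AV ⟂ VN (tangency), |AN| = √(14.0² + 36.7²) = 39.3 regardless of where V sits on A1. So N lies on both circle(Q, 64.14) and circle(A, 39.3); the below-QM intersection is N = (35.7, -53.3). V is the foot of the tangent from N: V = (22.4, -19.1).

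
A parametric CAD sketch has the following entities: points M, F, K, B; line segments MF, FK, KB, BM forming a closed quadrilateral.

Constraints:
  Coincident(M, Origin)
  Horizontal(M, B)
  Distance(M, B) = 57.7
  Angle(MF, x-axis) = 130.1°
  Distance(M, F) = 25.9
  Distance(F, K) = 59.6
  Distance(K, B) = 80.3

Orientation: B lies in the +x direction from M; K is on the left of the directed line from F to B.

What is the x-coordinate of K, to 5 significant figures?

16.811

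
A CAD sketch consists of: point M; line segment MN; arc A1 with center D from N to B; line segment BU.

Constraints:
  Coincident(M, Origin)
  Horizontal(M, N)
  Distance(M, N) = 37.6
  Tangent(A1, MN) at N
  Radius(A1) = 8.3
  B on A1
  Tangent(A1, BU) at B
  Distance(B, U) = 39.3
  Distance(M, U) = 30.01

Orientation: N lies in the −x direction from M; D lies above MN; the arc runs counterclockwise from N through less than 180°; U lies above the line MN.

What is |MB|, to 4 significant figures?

31.89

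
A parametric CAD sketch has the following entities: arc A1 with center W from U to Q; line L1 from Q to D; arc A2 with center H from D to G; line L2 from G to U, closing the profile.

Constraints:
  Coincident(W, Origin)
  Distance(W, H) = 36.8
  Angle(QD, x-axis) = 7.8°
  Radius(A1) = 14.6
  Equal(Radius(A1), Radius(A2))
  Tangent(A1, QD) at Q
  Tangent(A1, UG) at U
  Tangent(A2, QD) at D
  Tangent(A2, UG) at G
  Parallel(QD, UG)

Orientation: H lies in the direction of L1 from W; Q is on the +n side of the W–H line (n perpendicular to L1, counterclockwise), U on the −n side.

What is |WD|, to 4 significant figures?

39.59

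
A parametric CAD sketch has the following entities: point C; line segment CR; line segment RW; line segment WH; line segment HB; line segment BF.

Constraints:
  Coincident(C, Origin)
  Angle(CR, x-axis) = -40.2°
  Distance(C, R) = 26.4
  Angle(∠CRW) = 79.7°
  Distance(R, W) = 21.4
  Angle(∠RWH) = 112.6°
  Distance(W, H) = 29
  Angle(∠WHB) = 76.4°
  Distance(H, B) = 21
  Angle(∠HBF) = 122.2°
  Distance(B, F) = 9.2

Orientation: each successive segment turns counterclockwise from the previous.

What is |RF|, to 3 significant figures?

23.8

∠WHB = 76.4° gives HB at -129° from the x-axis; with |HB| = 21.0, B = (-0.00945, 8.18). ∠HBF = 122.2° gives BF at -71.1° from the x-axis; with |BF| = 9.2, F = (2.97, -0.528). Then |RF| = |F − R| = 23.8.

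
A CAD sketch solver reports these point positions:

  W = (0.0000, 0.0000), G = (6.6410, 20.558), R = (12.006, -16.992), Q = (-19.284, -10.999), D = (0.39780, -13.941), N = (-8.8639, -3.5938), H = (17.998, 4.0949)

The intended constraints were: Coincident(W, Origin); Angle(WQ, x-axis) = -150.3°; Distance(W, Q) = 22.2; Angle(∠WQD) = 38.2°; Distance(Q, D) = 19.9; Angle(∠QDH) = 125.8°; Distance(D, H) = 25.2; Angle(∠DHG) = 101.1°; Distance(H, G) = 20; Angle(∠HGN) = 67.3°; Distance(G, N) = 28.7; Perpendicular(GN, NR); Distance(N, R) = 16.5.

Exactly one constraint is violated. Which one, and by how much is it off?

Distance(N, R) = 16.5 — off by 8.30.

W = (0.00, 0.00) ✓; WQ at -150.3° ✓; |WQ| = 22.20 ✓; ∠WQD = 38.20° ✓; |QD| = 19.90 ✓; ∠QDH = 125.8° ✓; |DH| = 25.20 ✓; ∠DHG = 101.1° ✓; |HG| = 20.00 ✓; ∠HGN = 67.30° ✓; |GN| = 28.70 ✓; ∠(GN, NR) = 90.00° ✓; |NR| = 24.80 ✗.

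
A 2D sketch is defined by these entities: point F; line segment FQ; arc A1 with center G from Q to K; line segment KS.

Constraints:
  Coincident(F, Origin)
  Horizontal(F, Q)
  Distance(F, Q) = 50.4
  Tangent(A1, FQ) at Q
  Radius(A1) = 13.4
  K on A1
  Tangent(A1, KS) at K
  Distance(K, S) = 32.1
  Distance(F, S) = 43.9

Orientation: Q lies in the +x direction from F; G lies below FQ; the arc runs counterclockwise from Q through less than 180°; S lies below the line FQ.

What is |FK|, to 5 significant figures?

39.072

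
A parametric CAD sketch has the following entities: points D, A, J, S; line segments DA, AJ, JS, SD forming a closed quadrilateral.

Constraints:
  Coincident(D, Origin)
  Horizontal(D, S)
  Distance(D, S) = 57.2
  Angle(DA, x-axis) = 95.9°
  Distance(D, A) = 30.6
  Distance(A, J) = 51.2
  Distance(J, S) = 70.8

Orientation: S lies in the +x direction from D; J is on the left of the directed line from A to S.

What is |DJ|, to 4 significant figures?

74.36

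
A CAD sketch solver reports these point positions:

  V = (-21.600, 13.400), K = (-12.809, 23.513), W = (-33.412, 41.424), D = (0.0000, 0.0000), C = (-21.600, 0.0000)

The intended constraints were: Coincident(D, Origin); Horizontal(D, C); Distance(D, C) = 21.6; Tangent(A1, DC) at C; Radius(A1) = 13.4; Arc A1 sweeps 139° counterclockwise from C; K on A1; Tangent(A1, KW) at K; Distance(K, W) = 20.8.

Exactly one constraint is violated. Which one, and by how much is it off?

Distance(K, W) = 20.8 — off by 6.50.

D = (0.00, 0.00) ✓; D.y = 0.00, C.y = 0.00 ✓; |DC| = 21.60 ✓; ∠(VC, CD) = 90.00° ✓; |VC| = 13.40 ✓; bearing(V→K) − bearing(V→C) = 139.0° ✓; |VK| = 13.40 ✓; ∠(VK, KW) = 90.00° ✓; |KW| = 27.30 ✗.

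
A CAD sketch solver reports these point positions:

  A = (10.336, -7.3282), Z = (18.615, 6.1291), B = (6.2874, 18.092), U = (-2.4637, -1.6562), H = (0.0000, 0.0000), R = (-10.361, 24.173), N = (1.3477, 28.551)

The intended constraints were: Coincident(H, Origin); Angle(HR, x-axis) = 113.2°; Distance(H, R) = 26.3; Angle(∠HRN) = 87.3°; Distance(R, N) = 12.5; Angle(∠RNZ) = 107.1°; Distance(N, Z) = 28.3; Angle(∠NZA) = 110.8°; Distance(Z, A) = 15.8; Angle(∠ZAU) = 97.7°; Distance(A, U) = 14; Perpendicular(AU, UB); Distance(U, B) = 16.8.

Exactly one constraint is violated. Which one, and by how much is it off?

Distance(U, B) = 16.8 — off by 4.80.

H = (0.00, 0.00) ✓; HR at 113.2° ✓; |HR| = 26.30 ✓; ∠HRN = 87.30° ✓; |RN| = 12.50 ✓; ∠RNZ = 107.1° ✓; |NZ| = 28.30 ✓; ∠NZA = 110.8° ✓; |ZA| = 15.80 ✓; ∠ZAU = 97.70° ✓; |AU| = 14.00 ✓; ∠(AU, UB) = 90.00° ✓; |UB| = 21.60 ✗.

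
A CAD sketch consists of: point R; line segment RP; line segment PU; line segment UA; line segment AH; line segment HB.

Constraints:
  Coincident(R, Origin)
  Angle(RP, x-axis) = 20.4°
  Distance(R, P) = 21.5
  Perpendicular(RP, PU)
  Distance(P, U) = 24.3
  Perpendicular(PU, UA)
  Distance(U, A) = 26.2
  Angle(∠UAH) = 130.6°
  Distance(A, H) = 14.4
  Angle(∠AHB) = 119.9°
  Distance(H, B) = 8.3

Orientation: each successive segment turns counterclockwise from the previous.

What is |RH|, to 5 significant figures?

19.408

R is at the origin; RP runs at 20.4° with length 21.5, so P = (20.152, 7.4943). The perpendicularity gives PU at right angles to RP, so PU runs at 110.40°; with |PU| = 24.3, U = (11.681, 30.270). PU is perpendicular to UA, so UA runs at -159.60°; with |UA| = 26.2, A = (-12.876, 21.138). ∠UAH = 130.6° gives AH at -110.20° from the x-axis; with |AH| = 14.4, H = (-17.848, 7.6234). Then |RH| = |H − R| = 19.408.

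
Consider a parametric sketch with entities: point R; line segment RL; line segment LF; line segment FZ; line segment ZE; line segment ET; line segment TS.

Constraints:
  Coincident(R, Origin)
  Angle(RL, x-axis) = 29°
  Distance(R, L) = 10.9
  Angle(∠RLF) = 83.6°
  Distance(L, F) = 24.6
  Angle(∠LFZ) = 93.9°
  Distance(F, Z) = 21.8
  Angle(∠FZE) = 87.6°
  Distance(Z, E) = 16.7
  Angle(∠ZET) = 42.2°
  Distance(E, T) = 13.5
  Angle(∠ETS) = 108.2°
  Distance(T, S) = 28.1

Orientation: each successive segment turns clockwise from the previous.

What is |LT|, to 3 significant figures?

23.1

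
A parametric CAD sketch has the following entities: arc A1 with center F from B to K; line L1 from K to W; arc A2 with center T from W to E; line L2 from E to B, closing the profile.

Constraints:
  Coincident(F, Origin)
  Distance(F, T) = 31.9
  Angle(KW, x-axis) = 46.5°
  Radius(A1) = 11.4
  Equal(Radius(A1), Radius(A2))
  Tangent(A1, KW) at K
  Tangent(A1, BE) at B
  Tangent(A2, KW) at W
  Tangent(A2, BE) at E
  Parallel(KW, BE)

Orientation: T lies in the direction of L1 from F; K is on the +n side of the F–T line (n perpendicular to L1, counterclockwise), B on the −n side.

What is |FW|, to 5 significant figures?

33.876

The slot axis is L1's direction at 46.5°, so u = (cos 46.5°, sin 46.5°) = (0.68835, 0.72537) and n = (−sin 46.5°, cos 46.5°) = (-0.72537, 0.68835). F is at the origin and T lies 31.9 along u from F, so T = 31.9·u = (21.959, 23.139). Tangency of A1 to both parallel lines with radius 11.4 puts K and B at F ± 11.4·n: K = (-8.2693, 7.8472), B = (8.2693, -7.8472). Equal radii place W and E the same way about T: W = T + 11.4·n = (13.689, 30.987), E = T − 11.4·n = (30.228, 15.292). Then |FW| = |W − F| = 33.876.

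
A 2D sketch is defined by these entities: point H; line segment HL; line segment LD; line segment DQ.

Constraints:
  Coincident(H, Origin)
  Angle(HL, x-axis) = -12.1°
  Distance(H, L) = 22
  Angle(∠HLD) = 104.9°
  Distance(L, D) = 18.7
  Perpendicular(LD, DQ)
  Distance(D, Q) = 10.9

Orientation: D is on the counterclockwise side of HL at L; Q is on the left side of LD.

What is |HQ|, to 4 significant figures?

26.47

H is at the origin; HL runs at -12.1° with length 22.0, so L = 22.0·(cos -12.1°, sin -12.1°) = (21.51, -4.612). ∠HLD = 104.9°, so LD runs at -12.1° + (180° − 104.9°) = 63.00° from the x-axis; with |LD| = 18.7, D = L + 18.7·(cos 63.00°, sin 63.00°) = (30.00, 12.05). LD ⟂ DQ; with |DQ| = 10.9 on the left of LD, Q = D + 10.9·(-0.8910, 0.4540) = (20.29, 17.00). Then |HQ| = |Q − H| = 26.47.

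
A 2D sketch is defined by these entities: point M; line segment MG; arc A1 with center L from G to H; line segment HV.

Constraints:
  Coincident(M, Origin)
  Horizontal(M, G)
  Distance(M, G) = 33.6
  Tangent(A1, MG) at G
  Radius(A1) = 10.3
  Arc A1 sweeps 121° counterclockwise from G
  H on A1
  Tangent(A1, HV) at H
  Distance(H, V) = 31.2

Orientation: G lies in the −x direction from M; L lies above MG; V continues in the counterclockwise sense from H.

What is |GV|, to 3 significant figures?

43.0

M is at the origin; M and G share the same y with |MG| = 33.6 and G on the −x side, so G = (-33.6, 0.00). Since A1 is tangent to MG there, LG ⟂ MG, so L = G + (0, 10.3) = (-33.6, 10.3). On A1, G sits at bearing -90° from L; a 121° counterclockwise sweep puts H at bearing 31°, so H = L + 10.3·(cos 31°, sin 31°) = (-24.8, 15.6). Tangency of A1 to HV means the radius LH is perpendicular to HV, so HV runs along (−sin 31°, cos 31°); with |HV| = 31.2, V = (-40.8, 42.3). Then |GV| = |V − G| = 43.0.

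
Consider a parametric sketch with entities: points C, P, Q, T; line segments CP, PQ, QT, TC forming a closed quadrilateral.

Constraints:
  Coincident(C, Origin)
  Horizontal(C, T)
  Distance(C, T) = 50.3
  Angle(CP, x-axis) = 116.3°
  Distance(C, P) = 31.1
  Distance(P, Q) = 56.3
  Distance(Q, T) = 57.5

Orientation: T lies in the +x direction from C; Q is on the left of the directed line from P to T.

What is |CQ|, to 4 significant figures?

65.77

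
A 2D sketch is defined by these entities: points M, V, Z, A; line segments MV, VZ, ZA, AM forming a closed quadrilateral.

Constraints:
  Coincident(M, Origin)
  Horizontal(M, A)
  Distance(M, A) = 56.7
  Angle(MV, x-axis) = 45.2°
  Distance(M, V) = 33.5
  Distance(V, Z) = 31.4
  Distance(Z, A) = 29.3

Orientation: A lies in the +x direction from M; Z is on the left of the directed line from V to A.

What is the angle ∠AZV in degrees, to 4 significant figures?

84.26°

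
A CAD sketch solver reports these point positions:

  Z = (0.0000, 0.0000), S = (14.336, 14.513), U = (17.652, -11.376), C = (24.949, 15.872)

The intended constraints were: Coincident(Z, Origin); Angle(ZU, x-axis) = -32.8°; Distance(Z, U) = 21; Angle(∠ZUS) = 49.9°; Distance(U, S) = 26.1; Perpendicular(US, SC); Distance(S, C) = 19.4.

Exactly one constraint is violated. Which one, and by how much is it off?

Distance(S, C) = 19.4 — off by 8.70.

Z = (0.00, 0.00) ✓; ZU at -32.80° ✓; |ZU| = 21.00 ✓; ∠ZUS = 49.90° ✓; |US| = 26.10 ✓; ∠(US, SC) = 90.00° ✓; |SC| = 10.70 ✗.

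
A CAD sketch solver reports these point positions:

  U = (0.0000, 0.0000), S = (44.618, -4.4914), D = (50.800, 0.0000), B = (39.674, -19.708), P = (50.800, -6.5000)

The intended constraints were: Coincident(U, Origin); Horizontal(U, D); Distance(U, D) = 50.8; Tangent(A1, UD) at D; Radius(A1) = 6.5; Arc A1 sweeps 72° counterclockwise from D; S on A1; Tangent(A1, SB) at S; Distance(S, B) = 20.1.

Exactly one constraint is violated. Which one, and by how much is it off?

Distance(S, B) = 20.1 — off by 4.10.

U = (0.00, 0.00) ✓; U.y = 0.00, D.y = 0.00 ✓; |UD| = 50.80 ✓; ∠(PD, DU) = 90.00° ✓; |PD| = 6.500 ✓; bearing(P→S) − bearing(P→D) = 72.00° ✓; |PS| = 6.500 ✓; ∠(PS, SB) = 90.00° ✓; |SB| = 16.00 ✗.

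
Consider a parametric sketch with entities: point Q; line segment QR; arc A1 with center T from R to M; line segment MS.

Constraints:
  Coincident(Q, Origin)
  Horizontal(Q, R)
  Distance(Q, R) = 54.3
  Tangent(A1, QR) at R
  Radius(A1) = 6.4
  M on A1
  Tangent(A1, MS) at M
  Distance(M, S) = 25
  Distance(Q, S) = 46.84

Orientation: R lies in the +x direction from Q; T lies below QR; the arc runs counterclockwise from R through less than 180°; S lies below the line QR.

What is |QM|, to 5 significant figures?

48.585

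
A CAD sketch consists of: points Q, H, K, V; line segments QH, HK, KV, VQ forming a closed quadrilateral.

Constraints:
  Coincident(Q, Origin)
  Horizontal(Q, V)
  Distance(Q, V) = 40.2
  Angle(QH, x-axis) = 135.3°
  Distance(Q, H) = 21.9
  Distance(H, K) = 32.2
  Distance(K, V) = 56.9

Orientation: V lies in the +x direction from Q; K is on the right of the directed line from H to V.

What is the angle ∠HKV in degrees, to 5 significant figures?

75.342°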